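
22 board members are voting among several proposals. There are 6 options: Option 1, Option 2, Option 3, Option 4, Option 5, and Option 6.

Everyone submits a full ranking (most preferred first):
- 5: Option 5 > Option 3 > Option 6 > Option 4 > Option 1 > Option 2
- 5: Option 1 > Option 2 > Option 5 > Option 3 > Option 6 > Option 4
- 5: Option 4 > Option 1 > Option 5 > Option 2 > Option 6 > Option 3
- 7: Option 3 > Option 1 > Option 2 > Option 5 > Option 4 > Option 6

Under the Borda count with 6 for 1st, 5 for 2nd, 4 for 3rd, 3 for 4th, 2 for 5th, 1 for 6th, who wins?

Option 1

Option 1: 5×2 + 5×6 + 5×5 + 7×5 = 100
Option 2: 5×1 + 5×5 + 5×3 + 7×4 = 73
Option 3: 5×5 + 5×3 + 5×1 + 7×6 = 87
Option 4: 5×3 + 5×1 + 5×6 + 7×2 = 64
Option 5: 5×6 + 5×4 + 5×4 + 7×3 = 91
Option 6: 5×4 + 5×2 + 5×2 + 7×1 = 47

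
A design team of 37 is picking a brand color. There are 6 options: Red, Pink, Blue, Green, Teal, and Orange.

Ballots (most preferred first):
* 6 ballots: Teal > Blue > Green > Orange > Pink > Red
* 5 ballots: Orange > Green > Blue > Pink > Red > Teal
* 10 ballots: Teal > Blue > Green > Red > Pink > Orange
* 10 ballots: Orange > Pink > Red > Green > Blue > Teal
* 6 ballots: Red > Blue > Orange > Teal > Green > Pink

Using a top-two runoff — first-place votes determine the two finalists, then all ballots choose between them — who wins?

Orange

Round 1 first-place votes: Red 6, Pink 0, Blue 0, Green 0, Teal 16, Orange 15. Teal and Orange advance.
Runoff: Teal is ranked above Orange on 16 ballots, Orange above Teal on 21.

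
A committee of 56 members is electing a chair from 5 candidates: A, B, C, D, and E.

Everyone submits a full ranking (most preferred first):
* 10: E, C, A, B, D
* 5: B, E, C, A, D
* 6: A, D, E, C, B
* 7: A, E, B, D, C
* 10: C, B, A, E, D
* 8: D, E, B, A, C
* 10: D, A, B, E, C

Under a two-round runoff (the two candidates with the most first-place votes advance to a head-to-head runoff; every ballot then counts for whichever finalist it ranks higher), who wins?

Round 1 first-place votes: A 13, B 5, C 10, D 18, E 10. D and A advance.
Runoff: D is ranked above A on 18 ballots, A above D on 38.

A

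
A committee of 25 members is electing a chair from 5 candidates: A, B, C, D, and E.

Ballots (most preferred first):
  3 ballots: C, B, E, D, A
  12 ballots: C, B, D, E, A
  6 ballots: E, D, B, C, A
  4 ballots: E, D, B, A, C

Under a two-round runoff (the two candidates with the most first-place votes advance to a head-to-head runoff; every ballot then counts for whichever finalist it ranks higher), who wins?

C

Round 1 first-place votes: A 0, B 0, C 15, D 0, E 10. C and E advance.
Runoff: C is ranked above E on 15 ballots, E above C on 10.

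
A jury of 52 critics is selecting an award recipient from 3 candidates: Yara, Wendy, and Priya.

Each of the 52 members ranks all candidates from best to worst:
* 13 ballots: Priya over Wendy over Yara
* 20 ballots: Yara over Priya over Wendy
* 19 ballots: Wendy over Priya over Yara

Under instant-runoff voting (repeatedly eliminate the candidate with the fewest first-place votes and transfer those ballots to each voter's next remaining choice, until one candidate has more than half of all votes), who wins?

Wendy

Round 1: Yara 20, Wendy 19, Priya 13. Priya eliminated.
Round 2: Yara 20, Wendy 32. Wendy has a majority (≥27).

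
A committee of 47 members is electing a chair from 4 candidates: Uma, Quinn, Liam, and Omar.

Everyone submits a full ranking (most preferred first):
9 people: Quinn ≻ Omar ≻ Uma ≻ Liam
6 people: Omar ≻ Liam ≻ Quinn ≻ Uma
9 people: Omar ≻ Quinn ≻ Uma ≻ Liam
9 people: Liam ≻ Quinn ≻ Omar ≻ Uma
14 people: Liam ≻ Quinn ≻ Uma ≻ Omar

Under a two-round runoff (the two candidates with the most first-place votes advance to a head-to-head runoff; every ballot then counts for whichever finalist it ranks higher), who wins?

Omar

Round 1 first-place votes: Uma 0, Quinn 9, Liam 23, Omar 15. Liam and Omar advance.
Runoff: Liam is ranked above Omar on 23 ballots, Omar above Liam on 24.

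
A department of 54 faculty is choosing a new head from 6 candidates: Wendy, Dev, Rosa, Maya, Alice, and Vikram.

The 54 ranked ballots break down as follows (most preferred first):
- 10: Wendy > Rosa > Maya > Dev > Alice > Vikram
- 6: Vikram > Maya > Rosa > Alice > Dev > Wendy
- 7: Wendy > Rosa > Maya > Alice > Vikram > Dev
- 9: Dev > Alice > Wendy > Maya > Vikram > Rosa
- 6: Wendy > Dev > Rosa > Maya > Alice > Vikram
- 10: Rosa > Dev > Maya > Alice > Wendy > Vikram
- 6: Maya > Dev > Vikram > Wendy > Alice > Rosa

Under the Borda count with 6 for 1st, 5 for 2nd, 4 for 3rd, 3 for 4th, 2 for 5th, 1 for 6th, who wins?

Maya

Wendy: 10×6 + 6×1 + 7×6 + 9×4 + 6×6 + 10×2 + 6×3 = 218
Dev: 10×3 + 6×2 + 7×1 + 9×6 + 6×5 + 10×5 + 6×5 = 213
Rosa: 10×5 + 6×4 + 7×5 + 9×1 + 6×4 + 10×6 + 6×1 = 208
Maya: 10×4 + 6×5 + 7×4 + 9×3 + 6×3 + 10×4 + 6×6 = 219
Alice: 10×2 + 6×3 + 7×3 + 9×5 + 6×2 + 10×3 + 6×2 = 158
Vikram: 10×1 + 6×6 + 7×2 + 9×2 + 6×1 + 10×1 + 6×4 = 118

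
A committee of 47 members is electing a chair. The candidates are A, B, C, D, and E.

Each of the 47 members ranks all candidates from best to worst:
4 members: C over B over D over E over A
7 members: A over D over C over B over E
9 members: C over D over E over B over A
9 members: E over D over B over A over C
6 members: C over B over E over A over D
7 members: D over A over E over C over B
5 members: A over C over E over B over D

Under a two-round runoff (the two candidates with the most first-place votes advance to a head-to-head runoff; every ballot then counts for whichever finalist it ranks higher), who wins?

A

Round 1 first-place votes: A 12, B 0, C 19, D 7, E 9. C and A advance.
Runoff: C is ranked above A on 19 ballots, A above C on 28.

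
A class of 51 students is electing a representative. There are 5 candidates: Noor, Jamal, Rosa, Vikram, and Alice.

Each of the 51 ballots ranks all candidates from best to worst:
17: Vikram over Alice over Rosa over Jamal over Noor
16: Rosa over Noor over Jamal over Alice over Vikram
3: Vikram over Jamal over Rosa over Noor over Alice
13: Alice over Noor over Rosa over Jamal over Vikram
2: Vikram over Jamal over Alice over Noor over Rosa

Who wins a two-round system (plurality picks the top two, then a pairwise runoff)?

Rosa

Round 1 first-place votes: Noor 0, Jamal 0, Rosa 16, Vikram 22, Alice 13. Vikram and Rosa advance.
Runoff: Vikram is ranked above Rosa on 22 ballots, Rosa above Vikram on 29.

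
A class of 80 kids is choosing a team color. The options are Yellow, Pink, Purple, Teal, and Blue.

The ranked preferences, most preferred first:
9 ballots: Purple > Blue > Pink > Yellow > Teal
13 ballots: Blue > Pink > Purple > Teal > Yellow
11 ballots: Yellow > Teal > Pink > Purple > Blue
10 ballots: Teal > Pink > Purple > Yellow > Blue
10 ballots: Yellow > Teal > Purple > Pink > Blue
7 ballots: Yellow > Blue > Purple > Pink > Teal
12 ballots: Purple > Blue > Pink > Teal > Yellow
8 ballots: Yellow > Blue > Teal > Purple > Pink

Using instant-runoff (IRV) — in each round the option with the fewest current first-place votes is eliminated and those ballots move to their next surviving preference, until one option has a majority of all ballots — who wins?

Round 1: Yellow 36, Pink 0, Purple 21, Teal 10, Blue 13. Pink eliminated.
Round 2: Yellow 36, Purple 21, Teal 10, Blue 13. Teal eliminated.
Round 3: Yellow 36, Purple 31, Blue 13. Blue eliminated.
Round 4: Yellow 36, Purple 44. Purple has a majority (≥41).

Purple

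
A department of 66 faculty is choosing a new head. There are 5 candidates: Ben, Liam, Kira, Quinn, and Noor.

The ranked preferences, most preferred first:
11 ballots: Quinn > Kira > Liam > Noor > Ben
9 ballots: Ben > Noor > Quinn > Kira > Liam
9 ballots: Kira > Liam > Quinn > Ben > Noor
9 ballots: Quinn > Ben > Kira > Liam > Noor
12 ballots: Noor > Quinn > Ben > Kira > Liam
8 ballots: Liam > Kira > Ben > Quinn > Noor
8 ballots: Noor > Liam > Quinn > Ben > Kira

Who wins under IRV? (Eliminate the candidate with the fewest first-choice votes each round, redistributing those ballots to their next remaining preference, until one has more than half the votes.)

Round 1: Ben 9, Liam 8, Kira 9, Quinn 20, Noor 20. Liam eliminated.
Round 2: Ben 9, Kira 17, Quinn 20, Noor 20. Ben eliminated.
Round 3: Kira 17, Quinn 20, Noor 29. Kira eliminated.
Round 4: Quinn 37, Noor 29. Quinn has a majority (≥34).

Quinn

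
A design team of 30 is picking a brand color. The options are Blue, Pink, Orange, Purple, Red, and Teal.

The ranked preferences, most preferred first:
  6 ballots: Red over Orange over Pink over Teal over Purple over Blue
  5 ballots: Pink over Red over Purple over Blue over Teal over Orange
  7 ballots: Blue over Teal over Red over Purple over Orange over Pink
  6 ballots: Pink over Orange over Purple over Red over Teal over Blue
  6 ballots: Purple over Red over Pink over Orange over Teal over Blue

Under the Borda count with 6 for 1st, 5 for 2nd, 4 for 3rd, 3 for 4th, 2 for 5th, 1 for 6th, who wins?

Blue: 6×1 + 5×3 + 7×6 + 6×1 + 6×1 = 75
Pink: 6×4 + 5×6 + 7×1 + 6×6 + 6×4 = 121
Orange: 6×5 + 5×1 + 7×2 + 6×5 + 6×3 = 97
Purple: 6×2 + 5×4 + 7×3 + 6×4 + 6×6 = 113
Red: 6×6 + 5×5 + 7×4 + 6×3 + 6×5 = 137
Teal: 6×3 + 5×2 + 7×5 + 6×2 + 6×2 = 87

Red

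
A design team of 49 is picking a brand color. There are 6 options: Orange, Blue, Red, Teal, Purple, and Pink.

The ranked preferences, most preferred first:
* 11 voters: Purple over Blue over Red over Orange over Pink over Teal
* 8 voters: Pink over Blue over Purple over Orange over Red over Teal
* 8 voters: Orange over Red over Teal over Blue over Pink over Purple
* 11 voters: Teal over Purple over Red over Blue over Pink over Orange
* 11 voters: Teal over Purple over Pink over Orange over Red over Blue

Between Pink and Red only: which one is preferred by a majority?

Red

Pink is ranked above Red on 19 ballots; Red above Pink on 30.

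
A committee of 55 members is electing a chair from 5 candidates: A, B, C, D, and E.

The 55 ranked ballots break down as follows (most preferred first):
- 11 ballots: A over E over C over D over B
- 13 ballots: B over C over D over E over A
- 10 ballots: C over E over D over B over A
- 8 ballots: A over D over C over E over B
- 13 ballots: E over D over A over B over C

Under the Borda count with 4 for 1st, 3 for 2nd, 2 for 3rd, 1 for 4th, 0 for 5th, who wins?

A: 11×4 + 13×0 + 10×0 + 8×4 + 13×2 = 102
B: 11×0 + 13×4 + 10×1 + 8×0 + 13×1 = 75
C: 11×2 + 13×3 + 10×4 + 8×2 + 13×0 = 117
D: 11×1 + 13×2 + 10×2 + 8×3 + 13×3 = 120
E: 11×3 + 13×1 + 10×3 + 8×1 + 13×4 = 136

E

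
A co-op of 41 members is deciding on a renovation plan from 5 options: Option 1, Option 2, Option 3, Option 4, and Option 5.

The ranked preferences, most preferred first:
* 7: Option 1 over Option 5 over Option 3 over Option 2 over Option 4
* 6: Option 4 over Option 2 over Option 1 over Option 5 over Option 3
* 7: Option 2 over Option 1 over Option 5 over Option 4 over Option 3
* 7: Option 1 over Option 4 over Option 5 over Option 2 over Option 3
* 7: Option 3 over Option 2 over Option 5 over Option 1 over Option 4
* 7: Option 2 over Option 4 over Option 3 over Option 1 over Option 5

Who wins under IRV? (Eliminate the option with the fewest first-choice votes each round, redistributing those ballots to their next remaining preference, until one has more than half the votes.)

Round 1: Option 1 14, Option 2 14, Option 3 7, Option 4 6, Option 5 0. Option 5 eliminated.
Round 2: Option 1 14, Option 2 14, Option 3 7, Option 4 6. Option 4 eliminated.
Round 3: Option 1 14, Option 2 20, Option 3 7. Option 3 eliminated.
Round 4: Option 1 14, Option 2 27. Option 2 has a majority (≥21).

Option 2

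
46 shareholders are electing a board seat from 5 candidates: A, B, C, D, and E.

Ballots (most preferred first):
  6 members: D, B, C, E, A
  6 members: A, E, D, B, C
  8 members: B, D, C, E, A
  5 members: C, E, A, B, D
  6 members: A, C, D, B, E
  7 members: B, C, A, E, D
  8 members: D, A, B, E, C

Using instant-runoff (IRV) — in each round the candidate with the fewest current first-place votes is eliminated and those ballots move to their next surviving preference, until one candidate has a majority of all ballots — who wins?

Round 1: A 12, B 15, C 5, D 14, E 0. E eliminated.
Round 2: A 12, B 15, C 5, D 14. C eliminated.
Round 3: A 17, B 15, D 14. D eliminated.
Round 4: A 25, B 21. A has a majority (≥24).

A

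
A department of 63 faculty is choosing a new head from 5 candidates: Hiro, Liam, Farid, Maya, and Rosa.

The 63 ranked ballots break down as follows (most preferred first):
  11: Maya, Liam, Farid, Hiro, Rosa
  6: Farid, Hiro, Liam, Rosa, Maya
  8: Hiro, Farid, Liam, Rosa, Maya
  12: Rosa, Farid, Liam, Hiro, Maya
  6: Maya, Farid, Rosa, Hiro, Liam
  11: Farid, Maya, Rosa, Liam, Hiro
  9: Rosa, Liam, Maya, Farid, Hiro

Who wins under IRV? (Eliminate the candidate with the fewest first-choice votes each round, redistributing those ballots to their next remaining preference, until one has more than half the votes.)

Farid

Round 1: Hiro 8, Liam 0, Farid 17, Maya 17, Rosa 21. Liam eliminated.
Round 2: Hiro 8, Farid 17, Maya 17, Rosa 21. Hiro eliminated.
Round 3: Farid 25, Maya 17, Rosa 21. Maya eliminated.
Round 4: Farid 42, Rosa 21. Farid has a majority (≥32).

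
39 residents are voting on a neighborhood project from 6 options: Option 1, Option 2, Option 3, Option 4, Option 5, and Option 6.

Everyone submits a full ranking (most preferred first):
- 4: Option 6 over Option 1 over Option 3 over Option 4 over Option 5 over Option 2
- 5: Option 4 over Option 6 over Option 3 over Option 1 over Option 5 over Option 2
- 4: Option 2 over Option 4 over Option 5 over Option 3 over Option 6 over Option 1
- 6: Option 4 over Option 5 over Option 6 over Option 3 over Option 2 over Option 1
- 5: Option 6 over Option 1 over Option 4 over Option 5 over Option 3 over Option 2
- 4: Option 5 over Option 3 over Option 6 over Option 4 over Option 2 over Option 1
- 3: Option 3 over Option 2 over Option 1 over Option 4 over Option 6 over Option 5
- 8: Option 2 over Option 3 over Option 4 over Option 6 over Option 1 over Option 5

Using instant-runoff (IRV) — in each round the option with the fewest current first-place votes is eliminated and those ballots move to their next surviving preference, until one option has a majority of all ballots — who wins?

Option 6

Round 1: Option 1 0, Option 2 12, Option 3 3, Option 4 11, Option 5 4, Option 6 9. Option 1 eliminated.
Round 2: Option 2 12, Option 3 3, Option 4 11, Option 5 4, Option 6 9. Option 3 eliminated.
Round 3: Option 2 15, Option 4 11, Option 5 4, Option 6 9. Option 5 eliminated.
Round 4: Option 2 15, Option 4 11, Option 6 13. Option 4 eliminated.
Round 5: Option 2 15, Option 6 24. Option 6 has a majority (≥20).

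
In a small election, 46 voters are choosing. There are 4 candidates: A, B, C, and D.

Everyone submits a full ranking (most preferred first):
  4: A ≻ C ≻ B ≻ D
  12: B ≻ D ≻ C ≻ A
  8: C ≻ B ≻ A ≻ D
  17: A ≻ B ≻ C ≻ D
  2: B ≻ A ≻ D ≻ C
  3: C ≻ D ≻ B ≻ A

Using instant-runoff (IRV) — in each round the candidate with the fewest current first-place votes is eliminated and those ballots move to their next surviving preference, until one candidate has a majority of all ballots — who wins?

Round 1: A 21, B 14, C 11, D 0. D eliminated.
Round 2: A 21, B 14, C 11. C eliminated.
Round 3: A 21, B 25. B has a majority (≥24).

B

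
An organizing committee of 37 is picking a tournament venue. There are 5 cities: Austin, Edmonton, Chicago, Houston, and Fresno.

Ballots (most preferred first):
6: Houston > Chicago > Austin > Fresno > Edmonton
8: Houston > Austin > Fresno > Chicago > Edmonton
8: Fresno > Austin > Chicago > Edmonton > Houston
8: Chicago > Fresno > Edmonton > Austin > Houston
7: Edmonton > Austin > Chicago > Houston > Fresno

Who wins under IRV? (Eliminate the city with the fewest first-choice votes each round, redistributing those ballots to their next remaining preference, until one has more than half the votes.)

Chicago

Round 1: Austin 0, Edmonton 7, Chicago 8, Houston 14, Fresno 8. Austin eliminated.
Round 2: Edmonton 7, Chicago 8, Houston 14, Fresno 8. Edmonton eliminated.
Round 3: Chicago 15, Houston 14, Fresno 8. Fresno eliminated.
Round 4: Chicago 23, Houston 14. Chicago has a majority (≥19).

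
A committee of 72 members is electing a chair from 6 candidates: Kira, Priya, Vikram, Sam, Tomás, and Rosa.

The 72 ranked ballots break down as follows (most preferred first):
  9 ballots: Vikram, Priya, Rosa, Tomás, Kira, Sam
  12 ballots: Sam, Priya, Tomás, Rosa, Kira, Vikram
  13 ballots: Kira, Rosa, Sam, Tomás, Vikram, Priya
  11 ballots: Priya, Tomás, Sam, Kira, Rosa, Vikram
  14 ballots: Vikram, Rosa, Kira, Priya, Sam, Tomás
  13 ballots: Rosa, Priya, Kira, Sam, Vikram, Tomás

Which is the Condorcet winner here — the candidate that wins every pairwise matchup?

Rosa vs Kira: 48–24
Rosa vs Priya: 40–32
Rosa vs Vikram: 49–23
Rosa vs Sam: 49–23
Rosa vs Tomás: 49–23
Rosa beats every other candidate.

Rosa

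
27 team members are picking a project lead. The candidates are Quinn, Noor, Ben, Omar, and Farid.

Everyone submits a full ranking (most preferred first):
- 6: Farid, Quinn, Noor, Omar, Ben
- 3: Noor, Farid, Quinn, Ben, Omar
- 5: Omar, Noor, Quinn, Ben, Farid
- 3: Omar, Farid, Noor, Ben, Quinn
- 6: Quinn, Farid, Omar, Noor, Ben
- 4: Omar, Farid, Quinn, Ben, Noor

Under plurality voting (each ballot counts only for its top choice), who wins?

First-place votes: Quinn 6, Noor 3, Ben 0, Omar 12, Farid 6.

Omar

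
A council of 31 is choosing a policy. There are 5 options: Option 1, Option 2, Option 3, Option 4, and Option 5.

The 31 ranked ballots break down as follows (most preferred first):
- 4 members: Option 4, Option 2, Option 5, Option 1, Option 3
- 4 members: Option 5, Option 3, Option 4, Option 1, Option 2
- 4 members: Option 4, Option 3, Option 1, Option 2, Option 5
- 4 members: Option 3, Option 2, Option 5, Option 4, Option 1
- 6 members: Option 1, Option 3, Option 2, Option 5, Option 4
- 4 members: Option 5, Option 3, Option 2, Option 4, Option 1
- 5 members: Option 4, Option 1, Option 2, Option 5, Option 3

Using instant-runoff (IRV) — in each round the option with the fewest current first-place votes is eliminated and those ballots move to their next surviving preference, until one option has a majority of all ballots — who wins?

Round 1: Option 1 6, Option 2 0, Option 3 4, Option 4 13, Option 5 8. Option 2 eliminated.
Round 2: Option 1 6, Option 3 4, Option 4 13, Option 5 8. Option 3 eliminated.
Round 3: Option 1 6, Option 4 13, Option 5 12. Option 1 eliminated.
Round 4: Option 4 13, Option 5 18. Option 5 has a majority (≥16).

Option 5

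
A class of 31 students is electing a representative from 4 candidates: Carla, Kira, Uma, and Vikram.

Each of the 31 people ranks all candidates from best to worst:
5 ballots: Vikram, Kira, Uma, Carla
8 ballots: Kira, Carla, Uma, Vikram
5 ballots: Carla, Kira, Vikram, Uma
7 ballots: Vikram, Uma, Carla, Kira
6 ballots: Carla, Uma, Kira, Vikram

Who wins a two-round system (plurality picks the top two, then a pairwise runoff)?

Round 1 first-place votes: Carla 11, Kira 8, Uma 0, Vikram 12. Vikram and Carla advance.
Runoff: Vikram is ranked above Carla on 12 ballots, Carla above Vikram on 19.

Carla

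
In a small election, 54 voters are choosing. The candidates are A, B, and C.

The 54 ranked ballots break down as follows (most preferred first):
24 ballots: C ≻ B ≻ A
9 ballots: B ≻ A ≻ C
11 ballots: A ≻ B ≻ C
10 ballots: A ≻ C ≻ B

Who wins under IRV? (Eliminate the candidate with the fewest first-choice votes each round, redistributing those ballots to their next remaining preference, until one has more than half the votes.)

A

Round 1: A 21, B 9, C 24. B eliminated.
Round 2: A 30, C 24. A has a majority (≥28).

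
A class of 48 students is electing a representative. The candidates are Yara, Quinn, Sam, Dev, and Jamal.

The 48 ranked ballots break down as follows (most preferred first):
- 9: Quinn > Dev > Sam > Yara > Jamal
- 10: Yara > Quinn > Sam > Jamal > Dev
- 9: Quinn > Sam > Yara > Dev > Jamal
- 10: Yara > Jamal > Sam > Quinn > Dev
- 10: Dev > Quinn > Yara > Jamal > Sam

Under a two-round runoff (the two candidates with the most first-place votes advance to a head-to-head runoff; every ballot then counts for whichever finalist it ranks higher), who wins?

Round 1 first-place votes: Yara 20, Quinn 18, Sam 0, Dev 10, Jamal 0. Yara and Quinn advance.
Runoff: Yara is ranked above Quinn on 20 ballots, Quinn above Yara on 28.

Quinn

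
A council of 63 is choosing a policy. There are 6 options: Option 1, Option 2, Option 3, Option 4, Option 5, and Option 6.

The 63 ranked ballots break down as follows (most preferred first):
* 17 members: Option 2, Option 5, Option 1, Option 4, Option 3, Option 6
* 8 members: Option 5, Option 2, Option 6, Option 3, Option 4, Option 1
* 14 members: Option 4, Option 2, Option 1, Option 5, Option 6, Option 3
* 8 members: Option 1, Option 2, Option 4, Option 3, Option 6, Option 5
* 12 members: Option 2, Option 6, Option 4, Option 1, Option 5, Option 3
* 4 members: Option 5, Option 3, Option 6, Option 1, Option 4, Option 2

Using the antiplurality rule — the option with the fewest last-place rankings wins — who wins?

Last-place votes: Option 1 8, Option 2 4, Option 3 26, Option 4 0, Option 5 8, Option 6 17.

Option 4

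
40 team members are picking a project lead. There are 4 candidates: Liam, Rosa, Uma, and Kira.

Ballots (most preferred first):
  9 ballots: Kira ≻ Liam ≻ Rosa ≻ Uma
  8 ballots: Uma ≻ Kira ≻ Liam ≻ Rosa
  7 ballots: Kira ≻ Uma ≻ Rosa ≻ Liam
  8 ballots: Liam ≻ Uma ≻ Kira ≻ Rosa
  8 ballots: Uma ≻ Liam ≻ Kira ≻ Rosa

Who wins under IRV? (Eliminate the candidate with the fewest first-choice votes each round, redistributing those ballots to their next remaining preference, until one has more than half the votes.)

Uma

Round 1: Liam 8, Rosa 0, Uma 16, Kira 16. Rosa eliminated.
Round 2: Liam 8, Uma 16, Kira 16. Liam eliminated.
Round 3: Uma 24, Kira 16. Uma has a majority (≥21).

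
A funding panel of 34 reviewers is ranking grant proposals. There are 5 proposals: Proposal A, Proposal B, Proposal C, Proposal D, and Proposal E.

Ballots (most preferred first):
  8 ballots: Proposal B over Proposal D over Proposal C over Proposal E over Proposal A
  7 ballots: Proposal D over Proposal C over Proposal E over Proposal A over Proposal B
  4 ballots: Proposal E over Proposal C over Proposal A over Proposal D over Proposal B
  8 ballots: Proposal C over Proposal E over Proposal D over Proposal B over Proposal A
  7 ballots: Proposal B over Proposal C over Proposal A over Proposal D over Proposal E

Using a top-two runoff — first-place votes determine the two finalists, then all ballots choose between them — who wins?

Round 1 first-place votes: Proposal A 0, Proposal B 15, Proposal C 8, Proposal D 7, Proposal E 4. Proposal B and Proposal C advance.
Runoff: Proposal B is ranked above Proposal C on 15 ballots, Proposal C above Proposal B on 19.

Proposal C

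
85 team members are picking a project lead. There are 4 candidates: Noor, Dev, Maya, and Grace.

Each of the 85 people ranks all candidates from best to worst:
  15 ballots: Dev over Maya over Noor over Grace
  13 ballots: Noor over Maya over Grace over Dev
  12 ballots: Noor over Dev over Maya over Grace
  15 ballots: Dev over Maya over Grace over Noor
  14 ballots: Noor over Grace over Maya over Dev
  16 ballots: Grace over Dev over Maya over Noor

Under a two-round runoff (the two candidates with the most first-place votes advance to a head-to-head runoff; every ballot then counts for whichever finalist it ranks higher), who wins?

Round 1 first-place votes: Noor 39, Dev 30, Maya 0, Grace 16. Noor and Dev advance.
Runoff: Noor is ranked above Dev on 39 ballots, Dev above Noor on 46.

Dev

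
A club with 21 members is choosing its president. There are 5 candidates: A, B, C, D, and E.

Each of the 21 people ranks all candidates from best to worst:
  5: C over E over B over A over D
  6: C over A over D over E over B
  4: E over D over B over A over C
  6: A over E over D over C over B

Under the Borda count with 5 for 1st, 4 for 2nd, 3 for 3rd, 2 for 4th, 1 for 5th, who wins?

E

A: 5×2 + 6×4 + 4×2 + 6×5 = 72
B: 5×3 + 6×1 + 4×3 + 6×1 = 39
C: 5×5 + 6×5 + 4×1 + 6×2 = 71
D: 5×1 + 6×3 + 4×4 + 6×3 = 57
E: 5×4 + 6×2 + 4×5 + 6×4 = 76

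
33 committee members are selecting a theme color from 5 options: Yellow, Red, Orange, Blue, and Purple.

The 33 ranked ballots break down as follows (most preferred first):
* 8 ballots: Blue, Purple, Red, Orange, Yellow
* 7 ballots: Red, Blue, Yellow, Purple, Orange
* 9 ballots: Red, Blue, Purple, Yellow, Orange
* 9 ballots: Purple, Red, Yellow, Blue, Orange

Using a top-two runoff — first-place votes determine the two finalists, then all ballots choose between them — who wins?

Round 1 first-place votes: Yellow 0, Red 16, Orange 0, Blue 8, Purple 9. Red and Purple advance.
Runoff: Red is ranked above Purple on 16 ballots, Purple above Red on 17.

Purple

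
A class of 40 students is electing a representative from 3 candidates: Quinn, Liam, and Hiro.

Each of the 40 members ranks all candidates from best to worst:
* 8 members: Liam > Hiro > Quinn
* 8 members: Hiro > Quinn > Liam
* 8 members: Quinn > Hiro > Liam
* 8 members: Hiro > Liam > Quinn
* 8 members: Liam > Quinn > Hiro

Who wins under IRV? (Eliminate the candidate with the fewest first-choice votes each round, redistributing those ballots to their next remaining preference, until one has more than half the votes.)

Round 1: Quinn 8, Liam 16, Hiro 16. Quinn eliminated.
Round 2: Liam 16, Hiro 24. Hiro has a majority (≥21).

Hiro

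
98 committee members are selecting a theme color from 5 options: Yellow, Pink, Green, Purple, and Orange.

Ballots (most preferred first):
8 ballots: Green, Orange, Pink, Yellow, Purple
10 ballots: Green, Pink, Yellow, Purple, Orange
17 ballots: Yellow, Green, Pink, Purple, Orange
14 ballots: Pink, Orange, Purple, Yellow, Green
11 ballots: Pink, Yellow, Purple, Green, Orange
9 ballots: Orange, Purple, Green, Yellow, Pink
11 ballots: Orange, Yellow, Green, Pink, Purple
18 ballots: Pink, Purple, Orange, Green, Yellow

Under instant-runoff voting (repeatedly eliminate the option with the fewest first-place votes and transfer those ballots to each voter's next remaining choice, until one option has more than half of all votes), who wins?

Green

Round 1: Yellow 17, Pink 43, Green 18, Purple 0, Orange 20. Purple eliminated.
Round 2: Yellow 17, Pink 43, Green 18, Orange 20. Yellow eliminated.
Round 3: Pink 43, Green 35, Orange 20. Orange eliminated.
Round 4: Pink 43, Green 55. Green has a majority (≥50).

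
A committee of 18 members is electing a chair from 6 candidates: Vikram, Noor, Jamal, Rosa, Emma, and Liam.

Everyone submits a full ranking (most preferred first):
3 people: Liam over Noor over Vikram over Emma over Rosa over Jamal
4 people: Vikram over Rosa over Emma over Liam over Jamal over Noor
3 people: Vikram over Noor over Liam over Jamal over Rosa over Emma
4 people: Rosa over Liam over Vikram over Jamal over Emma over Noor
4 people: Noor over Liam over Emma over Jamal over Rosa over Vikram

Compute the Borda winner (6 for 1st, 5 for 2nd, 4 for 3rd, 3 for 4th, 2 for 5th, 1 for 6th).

Liam

Vikram: 3×4 + 4×6 + 3×6 + 4×4 + 4×1 = 74
Noor: 3×5 + 4×1 + 3×5 + 4×1 + 4×6 = 62
Jamal: 3×1 + 4×2 + 3×3 + 4×3 + 4×3 = 44
Rosa: 3×2 + 4×5 + 3×2 + 4×6 + 4×2 = 64
Emma: 3×3 + 4×4 + 3×1 + 4×2 + 4×4 = 52
Liam: 3×6 + 4×3 + 3×4 + 4×5 + 4×5 = 82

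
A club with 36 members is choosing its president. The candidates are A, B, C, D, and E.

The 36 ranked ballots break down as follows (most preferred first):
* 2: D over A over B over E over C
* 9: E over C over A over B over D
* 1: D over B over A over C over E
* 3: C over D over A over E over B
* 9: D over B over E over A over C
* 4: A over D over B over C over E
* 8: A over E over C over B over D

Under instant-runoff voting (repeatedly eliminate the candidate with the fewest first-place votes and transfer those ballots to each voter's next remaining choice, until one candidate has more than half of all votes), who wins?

Round 1: A 12, B 0, C 3, D 12, E 9. B eliminated.
Round 2: A 12, C 3, D 12, E 9. C eliminated.
Round 3: A 12, D 15, E 9. E eliminated.
Round 4: A 21, D 15. A has a majority (≥19).

A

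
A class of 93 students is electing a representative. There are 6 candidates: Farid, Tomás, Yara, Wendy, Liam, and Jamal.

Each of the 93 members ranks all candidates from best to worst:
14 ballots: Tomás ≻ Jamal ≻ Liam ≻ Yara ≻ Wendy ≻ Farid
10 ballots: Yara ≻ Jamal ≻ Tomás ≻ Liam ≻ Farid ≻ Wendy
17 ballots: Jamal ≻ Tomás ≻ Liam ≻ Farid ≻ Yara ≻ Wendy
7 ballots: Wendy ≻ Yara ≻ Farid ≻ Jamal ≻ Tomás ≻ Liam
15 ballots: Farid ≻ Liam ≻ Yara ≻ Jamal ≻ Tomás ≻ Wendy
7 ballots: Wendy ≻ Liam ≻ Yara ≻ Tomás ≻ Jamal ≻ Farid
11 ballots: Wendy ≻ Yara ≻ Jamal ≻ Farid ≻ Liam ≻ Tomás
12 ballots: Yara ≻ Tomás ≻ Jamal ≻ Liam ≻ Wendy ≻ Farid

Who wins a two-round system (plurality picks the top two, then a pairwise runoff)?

Yara

Round 1 first-place votes: Farid 15, Tomás 14, Yara 22, Wendy 25, Liam 0, Jamal 17. Wendy and Yara advance.
Runoff: Wendy is ranked above Yara on 25 ballots, Yara above Wendy on 68.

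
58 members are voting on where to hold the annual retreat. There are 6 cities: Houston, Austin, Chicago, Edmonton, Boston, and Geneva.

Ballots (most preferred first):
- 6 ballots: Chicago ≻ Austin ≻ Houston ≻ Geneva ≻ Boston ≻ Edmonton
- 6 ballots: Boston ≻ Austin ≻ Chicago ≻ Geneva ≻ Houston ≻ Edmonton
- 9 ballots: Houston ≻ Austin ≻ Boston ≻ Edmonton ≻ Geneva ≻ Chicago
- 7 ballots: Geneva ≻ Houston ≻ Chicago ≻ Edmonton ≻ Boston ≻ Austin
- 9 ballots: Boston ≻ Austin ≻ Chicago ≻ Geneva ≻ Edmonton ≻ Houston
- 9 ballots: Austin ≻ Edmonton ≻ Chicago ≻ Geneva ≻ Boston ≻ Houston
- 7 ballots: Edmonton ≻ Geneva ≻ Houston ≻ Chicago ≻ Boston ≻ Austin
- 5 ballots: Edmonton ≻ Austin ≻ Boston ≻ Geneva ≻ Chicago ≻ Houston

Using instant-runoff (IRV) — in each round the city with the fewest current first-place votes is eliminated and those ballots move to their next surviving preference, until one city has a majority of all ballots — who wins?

Round 1: Houston 9, Austin 9, Chicago 6, Edmonton 12, Boston 15, Geneva 7. Chicago eliminated.
Round 2: Houston 9, Austin 15, Edmonton 12, Boston 15, Geneva 7. Geneva eliminated.
Round 3: Houston 16, Austin 15, Edmonton 12, Boston 15. Edmonton eliminated.
Round 4: Houston 23, Austin 20, Boston 15. Boston eliminated.
Round 5: Houston 23, Austin 35. Austin has a majority (≥30).

Austin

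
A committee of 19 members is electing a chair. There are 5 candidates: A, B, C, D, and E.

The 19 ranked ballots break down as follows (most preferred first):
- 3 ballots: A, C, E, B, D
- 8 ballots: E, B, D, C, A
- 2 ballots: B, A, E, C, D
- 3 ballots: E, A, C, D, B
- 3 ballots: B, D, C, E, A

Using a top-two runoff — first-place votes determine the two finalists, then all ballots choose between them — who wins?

E

Round 1 first-place votes: A 3, B 5, C 0, D 0, E 11. E and B advance.
Runoff: E is ranked above B on 14 ballots, B above E on 5.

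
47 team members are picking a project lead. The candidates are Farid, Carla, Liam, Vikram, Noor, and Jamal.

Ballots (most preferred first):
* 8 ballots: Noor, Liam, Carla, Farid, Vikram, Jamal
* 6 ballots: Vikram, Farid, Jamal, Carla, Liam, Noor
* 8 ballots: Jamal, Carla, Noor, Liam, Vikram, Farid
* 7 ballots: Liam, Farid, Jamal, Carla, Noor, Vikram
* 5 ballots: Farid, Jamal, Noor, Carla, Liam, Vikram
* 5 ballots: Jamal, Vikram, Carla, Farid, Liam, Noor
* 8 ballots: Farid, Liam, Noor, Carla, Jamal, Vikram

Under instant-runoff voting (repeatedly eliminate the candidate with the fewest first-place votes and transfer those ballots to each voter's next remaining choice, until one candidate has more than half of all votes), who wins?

Farid

Round 1: Farid 13, Carla 0, Liam 7, Vikram 6, Noor 8, Jamal 13. Carla eliminated.
Round 2: Farid 13, Liam 7, Vikram 6, Noor 8, Jamal 13. Vikram eliminated.
Round 3: Farid 19, Liam 7, Noor 8, Jamal 13. Liam eliminated.
Round 4: Farid 26, Noor 8, Jamal 13. Farid has a majority (≥24).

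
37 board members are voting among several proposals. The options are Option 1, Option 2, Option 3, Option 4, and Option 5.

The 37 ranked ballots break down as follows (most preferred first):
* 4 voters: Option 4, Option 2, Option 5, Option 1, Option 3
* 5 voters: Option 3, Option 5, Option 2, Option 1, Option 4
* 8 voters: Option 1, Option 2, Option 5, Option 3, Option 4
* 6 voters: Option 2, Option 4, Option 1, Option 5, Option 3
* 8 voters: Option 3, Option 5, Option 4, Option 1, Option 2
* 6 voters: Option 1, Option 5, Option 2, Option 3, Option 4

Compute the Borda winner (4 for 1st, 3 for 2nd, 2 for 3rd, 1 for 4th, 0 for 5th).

Option 1: 4×1 + 5×1 + 8×4 + 6×2 + 8×1 + 6×4 = 85
Option 2: 4×3 + 5×2 + 8×3 + 6×4 + 8×0 + 6×2 = 82
Option 3: 4×0 + 5×4 + 8×1 + 6×0 + 8×4 + 6×1 = 66
Option 4: 4×4 + 5×0 + 8×0 + 6×3 + 8×2 + 6×0 = 50
Option 5: 4×2 + 5×3 + 8×2 + 6×1 + 8×3 + 6×3 = 87

Option 5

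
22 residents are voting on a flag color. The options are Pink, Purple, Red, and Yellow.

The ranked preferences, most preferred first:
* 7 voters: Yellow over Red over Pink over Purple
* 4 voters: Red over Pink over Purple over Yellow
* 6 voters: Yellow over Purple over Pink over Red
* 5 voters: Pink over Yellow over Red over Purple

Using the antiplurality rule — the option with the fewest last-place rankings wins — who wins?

Last-place votes: Pink 0, Purple 12, Red 6, Yellow 4.

Pink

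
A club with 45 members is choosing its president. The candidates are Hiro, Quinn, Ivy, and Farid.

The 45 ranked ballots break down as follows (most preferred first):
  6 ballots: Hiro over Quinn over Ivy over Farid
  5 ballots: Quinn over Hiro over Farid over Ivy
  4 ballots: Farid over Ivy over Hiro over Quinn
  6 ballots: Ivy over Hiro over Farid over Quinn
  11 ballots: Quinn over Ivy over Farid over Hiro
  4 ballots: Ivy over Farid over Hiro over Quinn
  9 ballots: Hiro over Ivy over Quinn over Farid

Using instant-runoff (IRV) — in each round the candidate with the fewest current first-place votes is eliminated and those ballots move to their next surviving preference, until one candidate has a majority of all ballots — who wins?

Hiro

Round 1: Hiro 15, Quinn 16, Ivy 10, Farid 4. Farid eliminated.
Round 2: Hiro 15, Quinn 16, Ivy 14. Ivy eliminated.
Round 3: Hiro 29, Quinn 16. Hiro has a majority (≥23).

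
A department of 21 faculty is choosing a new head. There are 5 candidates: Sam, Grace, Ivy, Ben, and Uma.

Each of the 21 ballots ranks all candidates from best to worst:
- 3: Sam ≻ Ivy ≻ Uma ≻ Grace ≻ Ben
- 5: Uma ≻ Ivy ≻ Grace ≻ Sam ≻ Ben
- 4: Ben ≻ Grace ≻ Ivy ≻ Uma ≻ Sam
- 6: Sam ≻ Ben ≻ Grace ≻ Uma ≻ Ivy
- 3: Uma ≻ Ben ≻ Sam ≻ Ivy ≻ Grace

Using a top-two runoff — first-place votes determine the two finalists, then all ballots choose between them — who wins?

Round 1 first-place votes: Sam 9, Grace 0, Ivy 0, Ben 4, Uma 8. Sam and Uma advance.
Runoff: Sam is ranked above Uma on 9 ballots, Uma above Sam on 12.

Uma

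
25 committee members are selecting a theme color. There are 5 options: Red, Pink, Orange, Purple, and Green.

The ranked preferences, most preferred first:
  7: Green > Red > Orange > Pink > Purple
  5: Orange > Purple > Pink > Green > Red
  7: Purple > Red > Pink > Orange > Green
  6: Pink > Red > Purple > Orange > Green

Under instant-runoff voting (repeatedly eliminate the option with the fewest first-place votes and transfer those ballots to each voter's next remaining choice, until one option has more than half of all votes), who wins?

Round 1: Red 0, Pink 6, Orange 5, Purple 7, Green 7. Red eliminated.
Round 2: Pink 6, Orange 5, Purple 7, Green 7. Orange eliminated.
Round 3: Pink 6, Purple 12, Green 7. Pink eliminated.
Round 4: Purple 18, Green 7. Purple has a majority (≥13).

Purple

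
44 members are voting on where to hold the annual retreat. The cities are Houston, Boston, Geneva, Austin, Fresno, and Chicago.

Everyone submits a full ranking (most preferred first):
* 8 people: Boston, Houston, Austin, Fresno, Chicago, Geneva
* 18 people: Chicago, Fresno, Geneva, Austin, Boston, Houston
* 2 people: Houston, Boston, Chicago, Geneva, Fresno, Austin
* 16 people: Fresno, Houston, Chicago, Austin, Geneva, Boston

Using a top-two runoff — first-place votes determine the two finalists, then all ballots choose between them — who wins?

Round 1 first-place votes: Houston 2, Boston 8, Geneva 0, Austin 0, Fresno 16, Chicago 18. Chicago and Fresno advance.
Runoff: Chicago is ranked above Fresno on 20 ballots, Fresno above Chicago on 24.

Fresno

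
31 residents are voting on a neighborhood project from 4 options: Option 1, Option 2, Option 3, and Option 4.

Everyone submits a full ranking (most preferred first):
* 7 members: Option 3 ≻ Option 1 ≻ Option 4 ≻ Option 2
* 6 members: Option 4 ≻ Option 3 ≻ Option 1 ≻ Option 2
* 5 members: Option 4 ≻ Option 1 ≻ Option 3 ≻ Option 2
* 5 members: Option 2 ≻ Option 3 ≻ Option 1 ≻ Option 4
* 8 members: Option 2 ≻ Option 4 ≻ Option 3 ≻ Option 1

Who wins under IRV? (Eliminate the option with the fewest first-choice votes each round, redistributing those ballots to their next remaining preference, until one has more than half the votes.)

Option 4

Round 1: Option 1 0, Option 2 13, Option 3 7, Option 4 11. Option 1 eliminated.
Round 2: Option 2 13, Option 3 7, Option 4 11. Option 3 eliminated.
Round 3: Option 2 13, Option 4 18. Option 4 has a majority (≥16).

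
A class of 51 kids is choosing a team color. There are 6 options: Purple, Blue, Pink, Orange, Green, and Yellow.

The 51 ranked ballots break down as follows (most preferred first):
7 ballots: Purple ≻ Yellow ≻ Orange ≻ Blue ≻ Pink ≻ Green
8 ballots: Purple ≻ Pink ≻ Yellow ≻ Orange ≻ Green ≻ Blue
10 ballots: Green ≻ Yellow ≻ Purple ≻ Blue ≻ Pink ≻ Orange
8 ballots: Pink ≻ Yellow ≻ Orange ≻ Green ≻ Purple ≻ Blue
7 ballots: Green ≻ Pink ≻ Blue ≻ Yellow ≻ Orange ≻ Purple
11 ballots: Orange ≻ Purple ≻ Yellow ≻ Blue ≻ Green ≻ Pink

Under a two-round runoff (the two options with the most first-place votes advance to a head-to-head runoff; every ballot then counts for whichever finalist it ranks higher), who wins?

Round 1 first-place votes: Purple 15, Blue 0, Pink 8, Orange 11, Green 17, Yellow 0. Green and Purple advance.
Runoff: Green is ranked above Purple on 25 ballots, Purple above Green on 26.

Purple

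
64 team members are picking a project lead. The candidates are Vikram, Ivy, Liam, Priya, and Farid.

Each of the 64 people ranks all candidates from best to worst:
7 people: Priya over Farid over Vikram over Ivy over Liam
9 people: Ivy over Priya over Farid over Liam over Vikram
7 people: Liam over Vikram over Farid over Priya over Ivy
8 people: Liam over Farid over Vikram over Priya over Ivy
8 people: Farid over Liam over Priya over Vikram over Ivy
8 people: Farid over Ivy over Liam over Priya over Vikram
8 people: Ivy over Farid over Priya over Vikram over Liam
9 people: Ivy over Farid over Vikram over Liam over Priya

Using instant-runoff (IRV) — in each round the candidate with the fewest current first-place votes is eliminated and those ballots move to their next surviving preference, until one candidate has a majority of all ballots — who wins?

Round 1: Vikram 0, Ivy 26, Liam 15, Priya 7, Farid 16. Vikram eliminated.
Round 2: Ivy 26, Liam 15, Priya 7, Farid 16. Priya eliminated.
Round 3: Ivy 26, Liam 15, Farid 23. Liam eliminated.
Round 4: Ivy 26, Farid 38. Farid has a majority (≥33).

Farid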